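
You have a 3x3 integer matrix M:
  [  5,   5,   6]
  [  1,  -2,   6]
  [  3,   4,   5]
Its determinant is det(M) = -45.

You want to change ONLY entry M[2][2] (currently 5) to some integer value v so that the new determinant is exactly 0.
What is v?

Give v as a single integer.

Answer: 2

Derivation:
det is linear in entry M[2][2]: det = old_det + (v - 5) * C_22
Cofactor C_22 = -15
Want det = 0: -45 + (v - 5) * -15 = 0
  (v - 5) = 45 / -15 = -3
  v = 5 + (-3) = 2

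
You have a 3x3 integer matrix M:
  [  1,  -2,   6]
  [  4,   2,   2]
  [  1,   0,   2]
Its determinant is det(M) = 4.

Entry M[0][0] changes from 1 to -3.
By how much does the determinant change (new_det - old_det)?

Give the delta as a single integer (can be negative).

Cofactor C_00 = 4
Entry delta = -3 - 1 = -4
Det delta = entry_delta * cofactor = -4 * 4 = -16

Answer: -16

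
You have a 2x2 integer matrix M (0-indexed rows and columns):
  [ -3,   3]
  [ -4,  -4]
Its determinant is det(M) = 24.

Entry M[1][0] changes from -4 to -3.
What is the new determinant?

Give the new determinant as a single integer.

det is linear in row 1: changing M[1][0] by delta changes det by delta * cofactor(1,0).
Cofactor C_10 = (-1)^(1+0) * minor(1,0) = -3
Entry delta = -3 - -4 = 1
Det delta = 1 * -3 = -3
New det = 24 + -3 = 21

Answer: 21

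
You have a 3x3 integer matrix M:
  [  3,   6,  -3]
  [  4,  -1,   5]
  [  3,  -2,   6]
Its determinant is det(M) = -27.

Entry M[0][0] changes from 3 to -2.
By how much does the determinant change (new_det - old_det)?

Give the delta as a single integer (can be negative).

Answer: -20

Derivation:
Cofactor C_00 = 4
Entry delta = -2 - 3 = -5
Det delta = entry_delta * cofactor = -5 * 4 = -20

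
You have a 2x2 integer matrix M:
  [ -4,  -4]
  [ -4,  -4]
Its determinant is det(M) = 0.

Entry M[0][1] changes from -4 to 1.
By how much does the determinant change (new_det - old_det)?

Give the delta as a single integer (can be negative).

Cofactor C_01 = 4
Entry delta = 1 - -4 = 5
Det delta = entry_delta * cofactor = 5 * 4 = 20

Answer: 20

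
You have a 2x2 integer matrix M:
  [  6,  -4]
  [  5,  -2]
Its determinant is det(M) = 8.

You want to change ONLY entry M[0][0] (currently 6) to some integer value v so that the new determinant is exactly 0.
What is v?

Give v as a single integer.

Answer: 10

Derivation:
det is linear in entry M[0][0]: det = old_det + (v - 6) * C_00
Cofactor C_00 = -2
Want det = 0: 8 + (v - 6) * -2 = 0
  (v - 6) = -8 / -2 = 4
  v = 6 + (4) = 10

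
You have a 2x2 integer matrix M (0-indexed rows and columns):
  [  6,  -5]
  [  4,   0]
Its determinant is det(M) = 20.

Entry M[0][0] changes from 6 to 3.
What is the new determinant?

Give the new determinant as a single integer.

Answer: 20

Derivation:
det is linear in row 0: changing M[0][0] by delta changes det by delta * cofactor(0,0).
Cofactor C_00 = (-1)^(0+0) * minor(0,0) = 0
Entry delta = 3 - 6 = -3
Det delta = -3 * 0 = 0
New det = 20 + 0 = 20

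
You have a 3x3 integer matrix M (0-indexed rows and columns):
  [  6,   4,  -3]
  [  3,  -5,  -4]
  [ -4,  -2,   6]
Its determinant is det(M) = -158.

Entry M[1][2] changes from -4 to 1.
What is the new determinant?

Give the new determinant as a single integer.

Answer: -178

Derivation:
det is linear in row 1: changing M[1][2] by delta changes det by delta * cofactor(1,2).
Cofactor C_12 = (-1)^(1+2) * minor(1,2) = -4
Entry delta = 1 - -4 = 5
Det delta = 5 * -4 = -20
New det = -158 + -20 = -178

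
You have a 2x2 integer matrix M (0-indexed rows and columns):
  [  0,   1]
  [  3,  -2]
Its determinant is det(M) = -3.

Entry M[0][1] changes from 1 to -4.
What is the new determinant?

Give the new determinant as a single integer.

Answer: 12

Derivation:
det is linear in row 0: changing M[0][1] by delta changes det by delta * cofactor(0,1).
Cofactor C_01 = (-1)^(0+1) * minor(0,1) = -3
Entry delta = -4 - 1 = -5
Det delta = -5 * -3 = 15
New det = -3 + 15 = 12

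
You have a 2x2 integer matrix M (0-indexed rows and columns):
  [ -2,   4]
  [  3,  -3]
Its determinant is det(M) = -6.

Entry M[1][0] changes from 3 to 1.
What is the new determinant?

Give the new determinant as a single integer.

Answer: 2

Derivation:
det is linear in row 1: changing M[1][0] by delta changes det by delta * cofactor(1,0).
Cofactor C_10 = (-1)^(1+0) * minor(1,0) = -4
Entry delta = 1 - 3 = -2
Det delta = -2 * -4 = 8
New det = -6 + 8 = 2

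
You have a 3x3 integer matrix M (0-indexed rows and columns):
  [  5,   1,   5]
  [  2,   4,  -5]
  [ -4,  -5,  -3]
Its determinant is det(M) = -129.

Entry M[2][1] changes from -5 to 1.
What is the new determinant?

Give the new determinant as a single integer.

det is linear in row 2: changing M[2][1] by delta changes det by delta * cofactor(2,1).
Cofactor C_21 = (-1)^(2+1) * minor(2,1) = 35
Entry delta = 1 - -5 = 6
Det delta = 6 * 35 = 210
New det = -129 + 210 = 81

Answer: 81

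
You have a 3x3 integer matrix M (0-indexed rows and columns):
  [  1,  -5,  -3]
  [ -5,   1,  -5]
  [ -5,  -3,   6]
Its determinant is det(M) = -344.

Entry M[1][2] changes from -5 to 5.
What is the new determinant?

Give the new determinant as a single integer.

Answer: -64

Derivation:
det is linear in row 1: changing M[1][2] by delta changes det by delta * cofactor(1,2).
Cofactor C_12 = (-1)^(1+2) * minor(1,2) = 28
Entry delta = 5 - -5 = 10
Det delta = 10 * 28 = 280
New det = -344 + 280 = -64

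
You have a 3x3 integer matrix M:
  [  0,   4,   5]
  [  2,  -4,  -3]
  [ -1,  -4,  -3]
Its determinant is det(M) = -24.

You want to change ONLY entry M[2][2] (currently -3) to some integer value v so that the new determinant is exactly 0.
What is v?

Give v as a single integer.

Answer: -6

Derivation:
det is linear in entry M[2][2]: det = old_det + (v - -3) * C_22
Cofactor C_22 = -8
Want det = 0: -24 + (v - -3) * -8 = 0
  (v - -3) = 24 / -8 = -3
  v = -3 + (-3) = -6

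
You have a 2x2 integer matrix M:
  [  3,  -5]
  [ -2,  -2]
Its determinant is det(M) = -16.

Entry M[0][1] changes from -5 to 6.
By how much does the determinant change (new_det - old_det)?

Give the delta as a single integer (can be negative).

Answer: 22

Derivation:
Cofactor C_01 = 2
Entry delta = 6 - -5 = 11
Det delta = entry_delta * cofactor = 11 * 2 = 22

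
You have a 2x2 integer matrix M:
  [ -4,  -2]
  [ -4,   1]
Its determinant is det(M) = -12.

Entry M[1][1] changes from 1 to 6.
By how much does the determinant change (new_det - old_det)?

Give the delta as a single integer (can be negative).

Answer: -20

Derivation:
Cofactor C_11 = -4
Entry delta = 6 - 1 = 5
Det delta = entry_delta * cofactor = 5 * -4 = -20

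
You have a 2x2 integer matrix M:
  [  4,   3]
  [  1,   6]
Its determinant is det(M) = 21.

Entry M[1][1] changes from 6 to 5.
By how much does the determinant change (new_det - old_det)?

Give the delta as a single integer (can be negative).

Answer: -4

Derivation:
Cofactor C_11 = 4
Entry delta = 5 - 6 = -1
Det delta = entry_delta * cofactor = -1 * 4 = -4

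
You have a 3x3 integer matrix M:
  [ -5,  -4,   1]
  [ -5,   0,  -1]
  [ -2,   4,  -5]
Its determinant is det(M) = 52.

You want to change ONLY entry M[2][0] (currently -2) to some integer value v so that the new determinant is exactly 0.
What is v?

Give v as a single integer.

Answer: -15

Derivation:
det is linear in entry M[2][0]: det = old_det + (v - -2) * C_20
Cofactor C_20 = 4
Want det = 0: 52 + (v - -2) * 4 = 0
  (v - -2) = -52 / 4 = -13
  v = -2 + (-13) = -15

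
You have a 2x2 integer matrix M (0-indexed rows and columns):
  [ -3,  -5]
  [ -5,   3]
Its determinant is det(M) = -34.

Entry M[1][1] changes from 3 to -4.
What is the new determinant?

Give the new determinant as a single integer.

det is linear in row 1: changing M[1][1] by delta changes det by delta * cofactor(1,1).
Cofactor C_11 = (-1)^(1+1) * minor(1,1) = -3
Entry delta = -4 - 3 = -7
Det delta = -7 * -3 = 21
New det = -34 + 21 = -13

Answer: -13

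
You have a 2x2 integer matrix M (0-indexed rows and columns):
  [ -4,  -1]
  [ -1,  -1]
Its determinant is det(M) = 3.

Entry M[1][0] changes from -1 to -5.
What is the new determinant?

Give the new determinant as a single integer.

det is linear in row 1: changing M[1][0] by delta changes det by delta * cofactor(1,0).
Cofactor C_10 = (-1)^(1+0) * minor(1,0) = 1
Entry delta = -5 - -1 = -4
Det delta = -4 * 1 = -4
New det = 3 + -4 = -1

Answer: -1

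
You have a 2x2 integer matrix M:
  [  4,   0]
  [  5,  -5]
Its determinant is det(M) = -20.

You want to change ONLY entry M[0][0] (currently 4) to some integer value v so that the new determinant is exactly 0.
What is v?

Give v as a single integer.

det is linear in entry M[0][0]: det = old_det + (v - 4) * C_00
Cofactor C_00 = -5
Want det = 0: -20 + (v - 4) * -5 = 0
  (v - 4) = 20 / -5 = -4
  v = 4 + (-4) = 0

Answer: 0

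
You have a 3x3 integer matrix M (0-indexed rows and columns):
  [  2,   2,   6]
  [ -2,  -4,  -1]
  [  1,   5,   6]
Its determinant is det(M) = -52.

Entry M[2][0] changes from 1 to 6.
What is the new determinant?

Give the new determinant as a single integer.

det is linear in row 2: changing M[2][0] by delta changes det by delta * cofactor(2,0).
Cofactor C_20 = (-1)^(2+0) * minor(2,0) = 22
Entry delta = 6 - 1 = 5
Det delta = 5 * 22 = 110
New det = -52 + 110 = 58

Answer: 58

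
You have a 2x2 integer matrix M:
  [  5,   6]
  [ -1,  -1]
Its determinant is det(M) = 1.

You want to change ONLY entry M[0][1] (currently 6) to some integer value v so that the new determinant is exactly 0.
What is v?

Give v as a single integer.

Answer: 5

Derivation:
det is linear in entry M[0][1]: det = old_det + (v - 6) * C_01
Cofactor C_01 = 1
Want det = 0: 1 + (v - 6) * 1 = 0
  (v - 6) = -1 / 1 = -1
  v = 6 + (-1) = 5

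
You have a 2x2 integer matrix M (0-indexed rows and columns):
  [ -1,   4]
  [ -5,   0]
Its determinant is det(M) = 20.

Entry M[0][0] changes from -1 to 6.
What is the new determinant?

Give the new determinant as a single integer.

Answer: 20

Derivation:
det is linear in row 0: changing M[0][0] by delta changes det by delta * cofactor(0,0).
Cofactor C_00 = (-1)^(0+0) * minor(0,0) = 0
Entry delta = 6 - -1 = 7
Det delta = 7 * 0 = 0
New det = 20 + 0 = 20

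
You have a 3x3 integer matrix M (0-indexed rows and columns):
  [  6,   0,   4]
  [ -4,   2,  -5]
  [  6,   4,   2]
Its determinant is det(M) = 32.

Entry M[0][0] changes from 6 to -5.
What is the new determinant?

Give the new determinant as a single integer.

det is linear in row 0: changing M[0][0] by delta changes det by delta * cofactor(0,0).
Cofactor C_00 = (-1)^(0+0) * minor(0,0) = 24
Entry delta = -5 - 6 = -11
Det delta = -11 * 24 = -264
New det = 32 + -264 = -232

Answer: -232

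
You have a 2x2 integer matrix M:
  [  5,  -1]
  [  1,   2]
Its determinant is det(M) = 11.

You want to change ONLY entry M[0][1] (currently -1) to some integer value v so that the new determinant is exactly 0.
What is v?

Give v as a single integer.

det is linear in entry M[0][1]: det = old_det + (v - -1) * C_01
Cofactor C_01 = -1
Want det = 0: 11 + (v - -1) * -1 = 0
  (v - -1) = -11 / -1 = 11
  v = -1 + (11) = 10

Answer: 10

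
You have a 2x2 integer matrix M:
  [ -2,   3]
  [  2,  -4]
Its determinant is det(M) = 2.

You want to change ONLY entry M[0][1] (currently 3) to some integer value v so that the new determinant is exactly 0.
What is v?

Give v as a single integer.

det is linear in entry M[0][1]: det = old_det + (v - 3) * C_01
Cofactor C_01 = -2
Want det = 0: 2 + (v - 3) * -2 = 0
  (v - 3) = -2 / -2 = 1
  v = 3 + (1) = 4

Answer: 4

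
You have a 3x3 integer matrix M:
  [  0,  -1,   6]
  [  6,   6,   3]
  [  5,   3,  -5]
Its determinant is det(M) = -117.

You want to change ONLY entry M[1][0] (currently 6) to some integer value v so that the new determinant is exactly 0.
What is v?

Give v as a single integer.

det is linear in entry M[1][0]: det = old_det + (v - 6) * C_10
Cofactor C_10 = 13
Want det = 0: -117 + (v - 6) * 13 = 0
  (v - 6) = 117 / 13 = 9
  v = 6 + (9) = 15

Answer: 15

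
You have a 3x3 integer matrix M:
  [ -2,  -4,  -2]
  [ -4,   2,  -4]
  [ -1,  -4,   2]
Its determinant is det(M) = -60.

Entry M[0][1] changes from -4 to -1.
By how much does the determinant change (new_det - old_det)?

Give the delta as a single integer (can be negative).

Cofactor C_01 = 12
Entry delta = -1 - -4 = 3
Det delta = entry_delta * cofactor = 3 * 12 = 36

Answer: 36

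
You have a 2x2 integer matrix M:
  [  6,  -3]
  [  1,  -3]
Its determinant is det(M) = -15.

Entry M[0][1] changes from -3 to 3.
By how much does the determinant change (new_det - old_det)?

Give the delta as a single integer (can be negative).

Cofactor C_01 = -1
Entry delta = 3 - -3 = 6
Det delta = entry_delta * cofactor = 6 * -1 = -6

Answer: -6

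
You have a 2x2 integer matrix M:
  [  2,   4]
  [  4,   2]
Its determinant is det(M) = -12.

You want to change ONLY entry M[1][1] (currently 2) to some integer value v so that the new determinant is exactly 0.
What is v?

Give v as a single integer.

det is linear in entry M[1][1]: det = old_det + (v - 2) * C_11
Cofactor C_11 = 2
Want det = 0: -12 + (v - 2) * 2 = 0
  (v - 2) = 12 / 2 = 6
  v = 2 + (6) = 8

Answer: 8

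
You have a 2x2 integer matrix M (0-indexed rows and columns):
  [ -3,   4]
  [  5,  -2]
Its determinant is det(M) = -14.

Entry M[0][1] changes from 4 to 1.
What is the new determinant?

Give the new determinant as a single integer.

Answer: 1

Derivation:
det is linear in row 0: changing M[0][1] by delta changes det by delta * cofactor(0,1).
Cofactor C_01 = (-1)^(0+1) * minor(0,1) = -5
Entry delta = 1 - 4 = -3
Det delta = -3 * -5 = 15
New det = -14 + 15 = 1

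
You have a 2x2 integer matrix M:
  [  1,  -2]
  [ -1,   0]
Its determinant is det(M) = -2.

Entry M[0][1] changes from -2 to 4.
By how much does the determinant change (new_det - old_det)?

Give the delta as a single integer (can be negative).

Answer: 6

Derivation:
Cofactor C_01 = 1
Entry delta = 4 - -2 = 6
Det delta = entry_delta * cofactor = 6 * 1 = 6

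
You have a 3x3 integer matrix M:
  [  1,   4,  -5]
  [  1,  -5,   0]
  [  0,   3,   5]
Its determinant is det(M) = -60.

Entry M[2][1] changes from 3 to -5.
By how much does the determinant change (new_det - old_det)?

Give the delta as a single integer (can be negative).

Answer: 40

Derivation:
Cofactor C_21 = -5
Entry delta = -5 - 3 = -8
Det delta = entry_delta * cofactor = -8 * -5 = 40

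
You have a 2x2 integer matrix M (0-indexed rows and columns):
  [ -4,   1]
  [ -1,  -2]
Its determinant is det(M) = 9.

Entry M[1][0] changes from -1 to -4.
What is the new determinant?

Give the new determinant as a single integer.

det is linear in row 1: changing M[1][0] by delta changes det by delta * cofactor(1,0).
Cofactor C_10 = (-1)^(1+0) * minor(1,0) = -1
Entry delta = -4 - -1 = -3
Det delta = -3 * -1 = 3
New det = 9 + 3 = 12

Answer: 12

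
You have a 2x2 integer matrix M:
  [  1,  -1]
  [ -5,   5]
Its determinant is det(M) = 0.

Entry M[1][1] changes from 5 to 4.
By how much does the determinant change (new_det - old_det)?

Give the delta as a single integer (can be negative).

Answer: -1

Derivation:
Cofactor C_11 = 1
Entry delta = 4 - 5 = -1
Det delta = entry_delta * cofactor = -1 * 1 = -1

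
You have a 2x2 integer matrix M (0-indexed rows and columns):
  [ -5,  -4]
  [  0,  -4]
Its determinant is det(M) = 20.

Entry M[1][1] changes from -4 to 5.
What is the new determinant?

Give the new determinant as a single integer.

Answer: -25

Derivation:
det is linear in row 1: changing M[1][1] by delta changes det by delta * cofactor(1,1).
Cofactor C_11 = (-1)^(1+1) * minor(1,1) = -5
Entry delta = 5 - -4 = 9
Det delta = 9 * -5 = -45
New det = 20 + -45 = -25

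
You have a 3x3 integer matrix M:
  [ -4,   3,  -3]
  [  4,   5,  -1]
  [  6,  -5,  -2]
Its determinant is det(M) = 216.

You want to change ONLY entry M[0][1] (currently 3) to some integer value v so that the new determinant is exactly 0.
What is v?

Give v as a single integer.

det is linear in entry M[0][1]: det = old_det + (v - 3) * C_01
Cofactor C_01 = 2
Want det = 0: 216 + (v - 3) * 2 = 0
  (v - 3) = -216 / 2 = -108
  v = 3 + (-108) = -105

Answer: -105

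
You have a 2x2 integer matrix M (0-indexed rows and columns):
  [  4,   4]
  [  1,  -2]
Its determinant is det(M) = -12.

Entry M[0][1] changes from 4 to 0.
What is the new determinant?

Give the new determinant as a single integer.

Answer: -8

Derivation:
det is linear in row 0: changing M[0][1] by delta changes det by delta * cofactor(0,1).
Cofactor C_01 = (-1)^(0+1) * minor(0,1) = -1
Entry delta = 0 - 4 = -4
Det delta = -4 * -1 = 4
New det = -12 + 4 = -8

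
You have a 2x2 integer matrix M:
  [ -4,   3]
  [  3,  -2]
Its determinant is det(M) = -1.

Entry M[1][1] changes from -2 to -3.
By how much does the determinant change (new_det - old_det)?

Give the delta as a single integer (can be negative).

Cofactor C_11 = -4
Entry delta = -3 - -2 = -1
Det delta = entry_delta * cofactor = -1 * -4 = 4

Answer: 4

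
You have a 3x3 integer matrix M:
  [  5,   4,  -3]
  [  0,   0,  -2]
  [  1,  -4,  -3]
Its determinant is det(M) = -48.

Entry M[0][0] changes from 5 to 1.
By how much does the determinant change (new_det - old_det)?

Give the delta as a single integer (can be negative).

Answer: 32

Derivation:
Cofactor C_00 = -8
Entry delta = 1 - 5 = -4
Det delta = entry_delta * cofactor = -4 * -8 = 32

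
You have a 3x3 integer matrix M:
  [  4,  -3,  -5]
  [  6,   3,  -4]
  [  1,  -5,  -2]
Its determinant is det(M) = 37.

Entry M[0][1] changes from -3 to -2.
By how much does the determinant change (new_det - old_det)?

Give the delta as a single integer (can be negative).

Cofactor C_01 = 8
Entry delta = -2 - -3 = 1
Det delta = entry_delta * cofactor = 1 * 8 = 8

Answer: 8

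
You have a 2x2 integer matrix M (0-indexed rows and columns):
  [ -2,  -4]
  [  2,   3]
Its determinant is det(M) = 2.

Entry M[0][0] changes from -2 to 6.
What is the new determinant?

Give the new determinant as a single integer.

Answer: 26

Derivation:
det is linear in row 0: changing M[0][0] by delta changes det by delta * cofactor(0,0).
Cofactor C_00 = (-1)^(0+0) * minor(0,0) = 3
Entry delta = 6 - -2 = 8
Det delta = 8 * 3 = 24
New det = 2 + 24 = 26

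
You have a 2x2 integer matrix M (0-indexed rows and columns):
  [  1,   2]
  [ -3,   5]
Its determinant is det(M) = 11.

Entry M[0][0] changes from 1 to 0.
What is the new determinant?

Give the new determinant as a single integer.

det is linear in row 0: changing M[0][0] by delta changes det by delta * cofactor(0,0).
Cofactor C_00 = (-1)^(0+0) * minor(0,0) = 5
Entry delta = 0 - 1 = -1
Det delta = -1 * 5 = -5
New det = 11 + -5 = 6

Answer: 6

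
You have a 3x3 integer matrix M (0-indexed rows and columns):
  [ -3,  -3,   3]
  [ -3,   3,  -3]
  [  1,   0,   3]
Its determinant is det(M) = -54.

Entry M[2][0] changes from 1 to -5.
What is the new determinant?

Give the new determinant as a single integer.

det is linear in row 2: changing M[2][0] by delta changes det by delta * cofactor(2,0).
Cofactor C_20 = (-1)^(2+0) * minor(2,0) = 0
Entry delta = -5 - 1 = -6
Det delta = -6 * 0 = 0
New det = -54 + 0 = -54

Answer: -54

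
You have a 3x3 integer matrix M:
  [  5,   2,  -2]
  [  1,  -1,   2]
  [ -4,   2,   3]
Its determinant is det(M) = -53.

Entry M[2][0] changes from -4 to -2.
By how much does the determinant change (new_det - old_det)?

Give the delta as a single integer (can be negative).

Cofactor C_20 = 2
Entry delta = -2 - -4 = 2
Det delta = entry_delta * cofactor = 2 * 2 = 4

Answer: 4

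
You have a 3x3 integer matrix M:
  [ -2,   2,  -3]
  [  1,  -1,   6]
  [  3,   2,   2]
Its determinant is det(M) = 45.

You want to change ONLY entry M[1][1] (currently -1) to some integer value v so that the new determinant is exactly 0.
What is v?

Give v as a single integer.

det is linear in entry M[1][1]: det = old_det + (v - -1) * C_11
Cofactor C_11 = 5
Want det = 0: 45 + (v - -1) * 5 = 0
  (v - -1) = -45 / 5 = -9
  v = -1 + (-9) = -10

Answer: -10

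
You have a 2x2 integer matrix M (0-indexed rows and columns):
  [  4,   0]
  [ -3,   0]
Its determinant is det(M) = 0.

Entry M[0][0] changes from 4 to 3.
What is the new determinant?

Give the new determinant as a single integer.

det is linear in row 0: changing M[0][0] by delta changes det by delta * cofactor(0,0).
Cofactor C_00 = (-1)^(0+0) * minor(0,0) = 0
Entry delta = 3 - 4 = -1
Det delta = -1 * 0 = 0
New det = 0 + 0 = 0

Answer: 0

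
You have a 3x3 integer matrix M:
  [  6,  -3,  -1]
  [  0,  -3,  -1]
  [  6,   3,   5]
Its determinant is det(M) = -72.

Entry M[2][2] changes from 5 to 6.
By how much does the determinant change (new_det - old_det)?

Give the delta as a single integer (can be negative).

Answer: -18

Derivation:
Cofactor C_22 = -18
Entry delta = 6 - 5 = 1
Det delta = entry_delta * cofactor = 1 * -18 = -18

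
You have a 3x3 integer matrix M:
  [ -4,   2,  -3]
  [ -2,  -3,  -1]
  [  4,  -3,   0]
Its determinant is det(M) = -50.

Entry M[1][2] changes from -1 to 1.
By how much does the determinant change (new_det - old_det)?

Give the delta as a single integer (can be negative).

Answer: -8

Derivation:
Cofactor C_12 = -4
Entry delta = 1 - -1 = 2
Det delta = entry_delta * cofactor = 2 * -4 = -8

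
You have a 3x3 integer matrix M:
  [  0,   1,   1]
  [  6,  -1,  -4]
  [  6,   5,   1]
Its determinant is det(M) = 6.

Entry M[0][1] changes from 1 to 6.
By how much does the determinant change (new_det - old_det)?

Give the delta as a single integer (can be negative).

Cofactor C_01 = -30
Entry delta = 6 - 1 = 5
Det delta = entry_delta * cofactor = 5 * -30 = -150

Answer: -150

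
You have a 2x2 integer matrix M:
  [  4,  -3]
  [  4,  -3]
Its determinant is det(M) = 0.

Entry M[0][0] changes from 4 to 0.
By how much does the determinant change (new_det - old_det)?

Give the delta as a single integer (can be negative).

Answer: 12

Derivation:
Cofactor C_00 = -3
Entry delta = 0 - 4 = -4
Det delta = entry_delta * cofactor = -4 * -3 = 12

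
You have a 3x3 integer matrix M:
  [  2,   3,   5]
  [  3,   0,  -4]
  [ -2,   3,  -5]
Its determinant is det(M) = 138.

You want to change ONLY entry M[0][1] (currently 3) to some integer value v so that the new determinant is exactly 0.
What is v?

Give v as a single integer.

det is linear in entry M[0][1]: det = old_det + (v - 3) * C_01
Cofactor C_01 = 23
Want det = 0: 138 + (v - 3) * 23 = 0
  (v - 3) = -138 / 23 = -6
  v = 3 + (-6) = -3

Answer: -3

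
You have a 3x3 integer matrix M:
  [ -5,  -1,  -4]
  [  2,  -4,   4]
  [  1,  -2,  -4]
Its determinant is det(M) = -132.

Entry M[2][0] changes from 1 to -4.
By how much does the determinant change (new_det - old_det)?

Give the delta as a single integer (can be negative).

Answer: 100

Derivation:
Cofactor C_20 = -20
Entry delta = -4 - 1 = -5
Det delta = entry_delta * cofactor = -5 * -20 = 100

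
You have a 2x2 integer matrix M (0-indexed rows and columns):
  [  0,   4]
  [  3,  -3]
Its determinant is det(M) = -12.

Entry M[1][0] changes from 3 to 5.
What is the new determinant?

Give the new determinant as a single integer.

Answer: -20

Derivation:
det is linear in row 1: changing M[1][0] by delta changes det by delta * cofactor(1,0).
Cofactor C_10 = (-1)^(1+0) * minor(1,0) = -4
Entry delta = 5 - 3 = 2
Det delta = 2 * -4 = -8
New det = -12 + -8 = -20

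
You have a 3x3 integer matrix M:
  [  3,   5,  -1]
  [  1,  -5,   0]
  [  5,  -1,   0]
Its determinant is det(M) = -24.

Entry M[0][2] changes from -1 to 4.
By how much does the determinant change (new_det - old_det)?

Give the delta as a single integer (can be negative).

Cofactor C_02 = 24
Entry delta = 4 - -1 = 5
Det delta = entry_delta * cofactor = 5 * 24 = 120

Answer: 120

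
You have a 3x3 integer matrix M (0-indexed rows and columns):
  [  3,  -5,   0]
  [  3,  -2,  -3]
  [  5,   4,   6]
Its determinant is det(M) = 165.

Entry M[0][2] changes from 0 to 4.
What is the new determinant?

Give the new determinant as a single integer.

det is linear in row 0: changing M[0][2] by delta changes det by delta * cofactor(0,2).
Cofactor C_02 = (-1)^(0+2) * minor(0,2) = 22
Entry delta = 4 - 0 = 4
Det delta = 4 * 22 = 88
New det = 165 + 88 = 253

Answer: 253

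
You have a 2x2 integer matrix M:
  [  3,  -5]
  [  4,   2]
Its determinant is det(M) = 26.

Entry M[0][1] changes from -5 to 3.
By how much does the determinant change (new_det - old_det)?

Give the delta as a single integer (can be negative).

Cofactor C_01 = -4
Entry delta = 3 - -5 = 8
Det delta = entry_delta * cofactor = 8 * -4 = -32

Answer: -32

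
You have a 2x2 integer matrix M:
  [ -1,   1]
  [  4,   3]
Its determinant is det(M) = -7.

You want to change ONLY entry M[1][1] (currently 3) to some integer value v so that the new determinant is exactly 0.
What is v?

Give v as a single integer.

det is linear in entry M[1][1]: det = old_det + (v - 3) * C_11
Cofactor C_11 = -1
Want det = 0: -7 + (v - 3) * -1 = 0
  (v - 3) = 7 / -1 = -7
  v = 3 + (-7) = -4

Answer: -4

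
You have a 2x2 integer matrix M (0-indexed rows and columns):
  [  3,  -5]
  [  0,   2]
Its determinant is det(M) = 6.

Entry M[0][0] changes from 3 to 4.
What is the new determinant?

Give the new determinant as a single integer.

Answer: 8

Derivation:
det is linear in row 0: changing M[0][0] by delta changes det by delta * cofactor(0,0).
Cofactor C_00 = (-1)^(0+0) * minor(0,0) = 2
Entry delta = 4 - 3 = 1
Det delta = 1 * 2 = 2
New det = 6 + 2 = 8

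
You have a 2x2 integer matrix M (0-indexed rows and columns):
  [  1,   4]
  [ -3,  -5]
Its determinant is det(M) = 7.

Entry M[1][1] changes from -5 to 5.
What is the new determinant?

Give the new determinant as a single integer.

Answer: 17

Derivation:
det is linear in row 1: changing M[1][1] by delta changes det by delta * cofactor(1,1).
Cofactor C_11 = (-1)^(1+1) * minor(1,1) = 1
Entry delta = 5 - -5 = 10
Det delta = 10 * 1 = 10
New det = 7 + 10 = 17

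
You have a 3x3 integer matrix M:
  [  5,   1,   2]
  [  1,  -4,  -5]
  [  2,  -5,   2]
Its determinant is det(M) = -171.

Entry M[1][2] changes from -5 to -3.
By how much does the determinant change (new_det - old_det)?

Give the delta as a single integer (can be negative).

Answer: 54

Derivation:
Cofactor C_12 = 27
Entry delta = -3 - -5 = 2
Det delta = entry_delta * cofactor = 2 * 27 = 54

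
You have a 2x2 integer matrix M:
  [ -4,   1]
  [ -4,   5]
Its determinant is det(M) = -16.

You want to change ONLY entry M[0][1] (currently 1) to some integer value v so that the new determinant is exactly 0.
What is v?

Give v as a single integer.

Answer: 5

Derivation:
det is linear in entry M[0][1]: det = old_det + (v - 1) * C_01
Cofactor C_01 = 4
Want det = 0: -16 + (v - 1) * 4 = 0
  (v - 1) = 16 / 4 = 4
  v = 1 + (4) = 5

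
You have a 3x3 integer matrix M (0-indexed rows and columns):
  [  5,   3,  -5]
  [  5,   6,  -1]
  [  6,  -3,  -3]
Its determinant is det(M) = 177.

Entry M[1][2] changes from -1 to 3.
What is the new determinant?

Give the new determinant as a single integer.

det is linear in row 1: changing M[1][2] by delta changes det by delta * cofactor(1,2).
Cofactor C_12 = (-1)^(1+2) * minor(1,2) = 33
Entry delta = 3 - -1 = 4
Det delta = 4 * 33 = 132
New det = 177 + 132 = 309

Answer: 309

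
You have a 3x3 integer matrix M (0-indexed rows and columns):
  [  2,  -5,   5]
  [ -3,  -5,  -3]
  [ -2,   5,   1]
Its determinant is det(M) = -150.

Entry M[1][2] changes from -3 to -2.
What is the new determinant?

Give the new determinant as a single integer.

det is linear in row 1: changing M[1][2] by delta changes det by delta * cofactor(1,2).
Cofactor C_12 = (-1)^(1+2) * minor(1,2) = 0
Entry delta = -2 - -3 = 1
Det delta = 1 * 0 = 0
New det = -150 + 0 = -150

Answer: -150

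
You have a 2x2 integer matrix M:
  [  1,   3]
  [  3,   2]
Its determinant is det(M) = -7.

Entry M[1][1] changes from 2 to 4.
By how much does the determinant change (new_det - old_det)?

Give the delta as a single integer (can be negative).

Answer: 2

Derivation:
Cofactor C_11 = 1
Entry delta = 4 - 2 = 2
Det delta = entry_delta * cofactor = 2 * 1 = 2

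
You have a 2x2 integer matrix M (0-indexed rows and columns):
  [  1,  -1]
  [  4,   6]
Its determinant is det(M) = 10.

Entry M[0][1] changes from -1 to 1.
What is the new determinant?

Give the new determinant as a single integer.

Answer: 2

Derivation:
det is linear in row 0: changing M[0][1] by delta changes det by delta * cofactor(0,1).
Cofactor C_01 = (-1)^(0+1) * minor(0,1) = -4
Entry delta = 1 - -1 = 2
Det delta = 2 * -4 = -8
New det = 10 + -8 = 2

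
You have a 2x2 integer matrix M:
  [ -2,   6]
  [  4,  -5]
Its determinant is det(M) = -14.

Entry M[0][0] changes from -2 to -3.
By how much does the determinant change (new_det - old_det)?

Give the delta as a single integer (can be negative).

Cofactor C_00 = -5
Entry delta = -3 - -2 = -1
Det delta = entry_delta * cofactor = -1 * -5 = 5

Answer: 5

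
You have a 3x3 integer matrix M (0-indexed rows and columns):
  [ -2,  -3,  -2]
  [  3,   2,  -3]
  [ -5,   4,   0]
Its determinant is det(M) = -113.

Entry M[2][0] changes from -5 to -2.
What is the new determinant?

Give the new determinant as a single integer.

det is linear in row 2: changing M[2][0] by delta changes det by delta * cofactor(2,0).
Cofactor C_20 = (-1)^(2+0) * minor(2,0) = 13
Entry delta = -2 - -5 = 3
Det delta = 3 * 13 = 39
New det = -113 + 39 = -74

Answer: -74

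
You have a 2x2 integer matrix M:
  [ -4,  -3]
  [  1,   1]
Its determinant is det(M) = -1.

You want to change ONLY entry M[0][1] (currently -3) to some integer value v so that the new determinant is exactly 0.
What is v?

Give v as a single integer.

det is linear in entry M[0][1]: det = old_det + (v - -3) * C_01
Cofactor C_01 = -1
Want det = 0: -1 + (v - -3) * -1 = 0
  (v - -3) = 1 / -1 = -1
  v = -3 + (-1) = -4

Answer: -4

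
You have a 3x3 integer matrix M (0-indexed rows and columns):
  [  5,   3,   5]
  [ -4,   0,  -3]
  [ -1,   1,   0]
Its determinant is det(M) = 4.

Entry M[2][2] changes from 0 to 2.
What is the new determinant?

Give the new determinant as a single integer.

Answer: 28

Derivation:
det is linear in row 2: changing M[2][2] by delta changes det by delta * cofactor(2,2).
Cofactor C_22 = (-1)^(2+2) * minor(2,2) = 12
Entry delta = 2 - 0 = 2
Det delta = 2 * 12 = 24
New det = 4 + 24 = 28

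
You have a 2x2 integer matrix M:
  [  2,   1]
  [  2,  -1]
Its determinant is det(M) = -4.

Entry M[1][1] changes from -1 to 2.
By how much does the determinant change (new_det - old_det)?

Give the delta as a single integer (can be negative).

Cofactor C_11 = 2
Entry delta = 2 - -1 = 3
Det delta = entry_delta * cofactor = 3 * 2 = 6

Answer: 6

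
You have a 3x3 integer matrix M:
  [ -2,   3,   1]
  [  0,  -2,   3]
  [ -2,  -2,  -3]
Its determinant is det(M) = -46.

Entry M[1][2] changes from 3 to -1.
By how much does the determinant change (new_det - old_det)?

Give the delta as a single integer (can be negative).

Cofactor C_12 = -10
Entry delta = -1 - 3 = -4
Det delta = entry_delta * cofactor = -4 * -10 = 40

Answer: 40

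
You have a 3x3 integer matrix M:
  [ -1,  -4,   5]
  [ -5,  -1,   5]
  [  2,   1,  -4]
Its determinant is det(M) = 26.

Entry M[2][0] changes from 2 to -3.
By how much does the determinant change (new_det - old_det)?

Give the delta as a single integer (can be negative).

Cofactor C_20 = -15
Entry delta = -3 - 2 = -5
Det delta = entry_delta * cofactor = -5 * -15 = 75

Answer: 75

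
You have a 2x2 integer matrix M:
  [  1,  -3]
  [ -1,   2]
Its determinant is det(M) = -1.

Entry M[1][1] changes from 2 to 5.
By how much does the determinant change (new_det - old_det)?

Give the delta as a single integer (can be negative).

Answer: 3

Derivation:
Cofactor C_11 = 1
Entry delta = 5 - 2 = 3
Det delta = entry_delta * cofactor = 3 * 1 = 3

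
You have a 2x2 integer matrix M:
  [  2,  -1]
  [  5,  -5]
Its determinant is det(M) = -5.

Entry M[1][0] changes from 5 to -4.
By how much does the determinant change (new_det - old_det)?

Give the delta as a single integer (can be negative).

Cofactor C_10 = 1
Entry delta = -4 - 5 = -9
Det delta = entry_delta * cofactor = -9 * 1 = -9

Answer: -9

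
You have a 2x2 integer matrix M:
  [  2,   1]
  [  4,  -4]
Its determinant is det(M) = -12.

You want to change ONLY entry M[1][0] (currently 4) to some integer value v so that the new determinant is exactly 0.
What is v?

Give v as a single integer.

Answer: -8

Derivation:
det is linear in entry M[1][0]: det = old_det + (v - 4) * C_10
Cofactor C_10 = -1
Want det = 0: -12 + (v - 4) * -1 = 0
  (v - 4) = 12 / -1 = -12
  v = 4 + (-12) = -8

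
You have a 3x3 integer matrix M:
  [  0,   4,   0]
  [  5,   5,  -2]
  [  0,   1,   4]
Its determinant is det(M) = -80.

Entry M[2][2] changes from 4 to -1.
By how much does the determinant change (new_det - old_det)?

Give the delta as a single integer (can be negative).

Answer: 100

Derivation:
Cofactor C_22 = -20
Entry delta = -1 - 4 = -5
Det delta = entry_delta * cofactor = -5 * -20 = 100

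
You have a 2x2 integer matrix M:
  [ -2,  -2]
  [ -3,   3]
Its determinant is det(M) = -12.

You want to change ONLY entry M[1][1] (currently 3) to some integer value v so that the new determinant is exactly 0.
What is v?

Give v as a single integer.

Answer: -3

Derivation:
det is linear in entry M[1][1]: det = old_det + (v - 3) * C_11
Cofactor C_11 = -2
Want det = 0: -12 + (v - 3) * -2 = 0
  (v - 3) = 12 / -2 = -6
  v = 3 + (-6) = -3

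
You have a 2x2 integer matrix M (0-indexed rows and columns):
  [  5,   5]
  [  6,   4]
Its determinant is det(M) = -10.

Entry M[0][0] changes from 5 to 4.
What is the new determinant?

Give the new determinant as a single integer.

det is linear in row 0: changing M[0][0] by delta changes det by delta * cofactor(0,0).
Cofactor C_00 = (-1)^(0+0) * minor(0,0) = 4
Entry delta = 4 - 5 = -1
Det delta = -1 * 4 = -4
New det = -10 + -4 = -14

Answer: -14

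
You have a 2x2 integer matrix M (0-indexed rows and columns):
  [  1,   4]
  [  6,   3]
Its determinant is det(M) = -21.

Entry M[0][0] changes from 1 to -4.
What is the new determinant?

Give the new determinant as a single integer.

Answer: -36

Derivation:
det is linear in row 0: changing M[0][0] by delta changes det by delta * cofactor(0,0).
Cofactor C_00 = (-1)^(0+0) * minor(0,0) = 3
Entry delta = -4 - 1 = -5
Det delta = -5 * 3 = -15
New det = -21 + -15 = -36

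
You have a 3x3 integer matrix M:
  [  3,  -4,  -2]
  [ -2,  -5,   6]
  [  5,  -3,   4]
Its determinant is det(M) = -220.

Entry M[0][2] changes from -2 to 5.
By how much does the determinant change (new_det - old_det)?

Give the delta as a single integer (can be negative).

Answer: 217

Derivation:
Cofactor C_02 = 31
Entry delta = 5 - -2 = 7
Det delta = entry_delta * cofactor = 7 * 31 = 217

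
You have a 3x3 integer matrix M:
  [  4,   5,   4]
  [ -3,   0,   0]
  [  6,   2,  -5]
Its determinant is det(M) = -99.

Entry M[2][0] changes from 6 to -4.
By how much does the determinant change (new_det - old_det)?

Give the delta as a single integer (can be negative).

Cofactor C_20 = 0
Entry delta = -4 - 6 = -10
Det delta = entry_delta * cofactor = -10 * 0 = 0

Answer: 0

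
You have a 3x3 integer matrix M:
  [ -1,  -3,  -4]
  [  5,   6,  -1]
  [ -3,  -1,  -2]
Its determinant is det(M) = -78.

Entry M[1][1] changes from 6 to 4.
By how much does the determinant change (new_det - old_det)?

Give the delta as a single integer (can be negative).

Cofactor C_11 = -10
Entry delta = 4 - 6 = -2
Det delta = entry_delta * cofactor = -2 * -10 = 20

Answer: 20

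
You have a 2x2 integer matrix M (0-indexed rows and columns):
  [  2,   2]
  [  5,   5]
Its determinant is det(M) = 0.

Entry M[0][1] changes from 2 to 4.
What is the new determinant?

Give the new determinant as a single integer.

det is linear in row 0: changing M[0][1] by delta changes det by delta * cofactor(0,1).
Cofactor C_01 = (-1)^(0+1) * minor(0,1) = -5
Entry delta = 4 - 2 = 2
Det delta = 2 * -5 = -10
New det = 0 + -10 = -10

Answer: -10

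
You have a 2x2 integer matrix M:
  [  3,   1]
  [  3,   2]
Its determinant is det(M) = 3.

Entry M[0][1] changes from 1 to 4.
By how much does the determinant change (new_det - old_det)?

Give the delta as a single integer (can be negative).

Cofactor C_01 = -3
Entry delta = 4 - 1 = 3
Det delta = entry_delta * cofactor = 3 * -3 = -9

Answer: -9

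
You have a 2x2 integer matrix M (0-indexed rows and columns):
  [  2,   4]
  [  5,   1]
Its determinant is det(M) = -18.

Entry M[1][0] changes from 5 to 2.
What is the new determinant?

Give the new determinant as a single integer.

Answer: -6

Derivation:
det is linear in row 1: changing M[1][0] by delta changes det by delta * cofactor(1,0).
Cofactor C_10 = (-1)^(1+0) * minor(1,0) = -4
Entry delta = 2 - 5 = -3
Det delta = -3 * -4 = 12
New det = -18 + 12 = -6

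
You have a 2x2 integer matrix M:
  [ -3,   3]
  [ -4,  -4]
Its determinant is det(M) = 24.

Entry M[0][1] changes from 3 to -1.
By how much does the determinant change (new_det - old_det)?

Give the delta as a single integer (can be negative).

Answer: -16

Derivation:
Cofactor C_01 = 4
Entry delta = -1 - 3 = -4
Det delta = entry_delta * cofactor = -4 * 4 = -16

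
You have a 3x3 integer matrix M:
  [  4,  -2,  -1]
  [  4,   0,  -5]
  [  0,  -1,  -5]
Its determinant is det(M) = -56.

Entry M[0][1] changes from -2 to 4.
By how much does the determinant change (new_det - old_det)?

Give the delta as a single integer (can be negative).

Answer: 120

Derivation:
Cofactor C_01 = 20
Entry delta = 4 - -2 = 6
Det delta = entry_delta * cofactor = 6 * 20 = 120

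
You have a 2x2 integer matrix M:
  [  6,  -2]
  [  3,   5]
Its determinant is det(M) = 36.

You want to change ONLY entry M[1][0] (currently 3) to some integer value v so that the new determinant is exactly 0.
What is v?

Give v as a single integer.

det is linear in entry M[1][0]: det = old_det + (v - 3) * C_10
Cofactor C_10 = 2
Want det = 0: 36 + (v - 3) * 2 = 0
  (v - 3) = -36 / 2 = -18
  v = 3 + (-18) = -15

Answer: -15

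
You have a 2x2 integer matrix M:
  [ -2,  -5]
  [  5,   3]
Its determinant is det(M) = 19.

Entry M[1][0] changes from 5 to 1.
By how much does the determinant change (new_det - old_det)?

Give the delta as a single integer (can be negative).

Answer: -20

Derivation:
Cofactor C_10 = 5
Entry delta = 1 - 5 = -4
Det delta = entry_delta * cofactor = -4 * 5 = -20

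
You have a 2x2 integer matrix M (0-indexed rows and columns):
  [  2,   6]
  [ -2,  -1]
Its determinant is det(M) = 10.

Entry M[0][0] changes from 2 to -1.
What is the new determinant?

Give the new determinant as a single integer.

det is linear in row 0: changing M[0][0] by delta changes det by delta * cofactor(0,0).
Cofactor C_00 = (-1)^(0+0) * minor(0,0) = -1
Entry delta = -1 - 2 = -3
Det delta = -3 * -1 = 3
New det = 10 + 3 = 13

Answer: 13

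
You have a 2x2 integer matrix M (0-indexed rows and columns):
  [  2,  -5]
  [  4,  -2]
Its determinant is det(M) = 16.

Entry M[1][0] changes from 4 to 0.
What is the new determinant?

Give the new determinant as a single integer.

det is linear in row 1: changing M[1][0] by delta changes det by delta * cofactor(1,0).
Cofactor C_10 = (-1)^(1+0) * minor(1,0) = 5
Entry delta = 0 - 4 = -4
Det delta = -4 * 5 = -20
New det = 16 + -20 = -4

Answer: -4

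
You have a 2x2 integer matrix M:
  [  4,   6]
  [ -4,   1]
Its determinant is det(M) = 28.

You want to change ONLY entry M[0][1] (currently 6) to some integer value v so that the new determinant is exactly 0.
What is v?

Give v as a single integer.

det is linear in entry M[0][1]: det = old_det + (v - 6) * C_01
Cofactor C_01 = 4
Want det = 0: 28 + (v - 6) * 4 = 0
  (v - 6) = -28 / 4 = -7
  v = 6 + (-7) = -1

Answer: -1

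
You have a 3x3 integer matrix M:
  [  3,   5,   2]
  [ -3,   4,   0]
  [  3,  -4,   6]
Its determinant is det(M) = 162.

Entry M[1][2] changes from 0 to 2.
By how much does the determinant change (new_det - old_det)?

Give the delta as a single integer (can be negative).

Cofactor C_12 = 27
Entry delta = 2 - 0 = 2
Det delta = entry_delta * cofactor = 2 * 27 = 54

Answer: 54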